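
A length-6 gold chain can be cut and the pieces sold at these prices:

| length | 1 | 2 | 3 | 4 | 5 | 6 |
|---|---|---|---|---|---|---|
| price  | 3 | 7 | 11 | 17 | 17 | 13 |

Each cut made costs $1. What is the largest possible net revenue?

23

Build net[k] bottom-up: net[k] = max over allowed piece i of (p[i] + net[k−i]) − 1 per cut.
net[1] = 3
net[2] = max(3+3-1, 7+0) = 7
net[3] = max(3+7-1, 7+3-1, 11+0) = 11
net[4] = max(3+11-1, 7+7-1, 11+3-1, 17+0) = 17
net[5] = max(3+17-1, 7+11-1, 11+7-1, 17+3-1, 17+0) = 19
net[6] = max(3+19-1, 7+17-1, 11+11-1, 17+7-1, 17+3-1, 13+0) = 23
One optimal plan: pieces 4 + 2 (1 cut) → $24 − $1 = $23.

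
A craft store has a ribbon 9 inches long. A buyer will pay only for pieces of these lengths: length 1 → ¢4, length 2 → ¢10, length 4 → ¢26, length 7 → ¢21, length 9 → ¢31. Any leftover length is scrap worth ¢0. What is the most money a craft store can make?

56

Consider every possible first cut. r[k] is the best of p[i]+r[k−i] over all sellable i≤k.
r[1] = 4
r[2] = max(4+4, 10+0) = 10
r[3] = max(4+10, 10+4) = 14
r[4] = max(4+14, 10+10, 26+0) = 26
r[5] = max(4+26, 10+14, 26+4) = 30
r[6] = max(4+30, 10+26, 26+10) = 36
r[7] = max(4+36, 10+30, 26+14, 21+0) = 40
r[8] = max(4+40, 10+36, 26+26, 21+4) = 52
r[9] = max(4+52, 10+40, 26+30, 21+10, 31+0) = 56
One optimal cutting: 4 + 4 + 1 → ¢56.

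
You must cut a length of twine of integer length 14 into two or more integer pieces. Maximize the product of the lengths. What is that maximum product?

162

Fill m[k] for k=2..14: at each k try every first piece i and multiply by the better of (k−i) uncut or m[k−i].
m[2] = 1*max(1,0) = 1*1 = 1
m[3] = 1*max(2,1) = 1*2 = 2
m[4] = 2*max(2,1) = 2*2 = 4
m[5] = 2*max(3,2) = 2*3 = 6
m[6] = 3*max(3,2) = 3*3 = 9
m[7] = 2*max(5,6) = 2*6 = 12
m[8] = 2*max(6,9) = 2*9 = 18
m[9] = 3*max(6,9) = 3*9 = 27
m[10] = 2*max(8,18) = 2*18 = 36
m[11] = 2*max(9,27) = 2*27 = 54
m[12] = 3*max(9,27) = 3*27 = 81
m[13] = 2*max(11,54) = 2*54 = 108
m[14] = 2*max(12,81) = 2*81 = 162
One optimal split: 3 + 3 + 3 + 3 + 2; product 3*3*3*3*2 = 162.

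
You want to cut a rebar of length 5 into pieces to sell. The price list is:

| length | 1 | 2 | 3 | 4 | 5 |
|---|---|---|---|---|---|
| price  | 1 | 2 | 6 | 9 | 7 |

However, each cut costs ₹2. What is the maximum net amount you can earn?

8

Consider every possible first cut. net[k] is the best of p[i]+net[k−i] over all sellable i≤k, charging 2 whenever i<k.
net[1] = 1
net[2] = max(1+1-2, 2+0) = 2
net[3] = max(1+2-2, 2+1-2, 6+0) = 6
net[4] = max(1+6-2, 2+2-2, 6+1-2, 9+0) = 9
net[5] = max(1+9-2, 2+6-2, 6+2-2, 9+1-2, 7+0) = 8
One optimal plan: pieces 4 + 1 (1 cut) → ₹10 − ₹2 = ₹8.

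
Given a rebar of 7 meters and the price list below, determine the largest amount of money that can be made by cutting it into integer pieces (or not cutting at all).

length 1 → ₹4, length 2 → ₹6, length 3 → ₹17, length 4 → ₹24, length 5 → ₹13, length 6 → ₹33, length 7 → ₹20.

Consider every possible first cut. R[k] is the best of p[i]+R[k−i] over all sellable i≤k.
R[1] = 4
R[2] = 8  (first piece 1, then R[1]=4)
R[3] = 17
R[4] = 24
R[5] = 28  (first piece 1, then R[4]=24)
R[6] = 34  (first piece 3, then R[3]=17)
R[7] = 41  (first piece 3, then R[4]=24)
One optimal cutting: 4 + 3 → ₹24 + ₹17 = ₹41.

41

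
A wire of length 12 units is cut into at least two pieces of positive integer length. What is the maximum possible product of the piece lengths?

81

Define P[k] = max over 1≤i<k of i · max(k−i, P[k−i]); the inner max lets the remainder stay uncut if that's better.
P[2] = 1*max(1,0) = 1*1 = 1
P[3] = 1*max(2,1) = 1*2 = 2
P[4] = 2*max(2,1) = 2*2 = 4
P[5] = 2*max(3,2) = 2*3 = 6
P[6] = 3*max(3,2) = 3*3 = 9
P[7] = 2*max(5,6) = 2*6 = 12
P[8] = 2*max(6,9) = 2*9 = 18
P[9] = 3*max(6,9) = 3*9 = 27
P[10] = 2*max(8,18) = 2*18 = 36
P[11] = 2*max(9,27) = 2*27 = 54
P[12] = 3*max(9,27) = 3*27 = 81
One optimal split: 3 + 3 + 3 + 3; product 3*3*3*3 = 81.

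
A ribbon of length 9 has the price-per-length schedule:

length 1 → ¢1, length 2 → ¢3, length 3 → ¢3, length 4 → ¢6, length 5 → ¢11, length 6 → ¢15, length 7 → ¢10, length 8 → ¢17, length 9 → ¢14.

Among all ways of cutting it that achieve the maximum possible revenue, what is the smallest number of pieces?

3

Let r[k] be the best obtainable value from length k. For each k, try every first piece i and keep the best of price[i] + r[k−i].
r[1] = 1
r[2] = max(1+1, 3+0) = 3
r[3] = max(1+3, 3+1, 3+0) = 4
r[4] = max(1+4, 3+3, 3+1, 6+0) = 6
r[5] = max(1+6, 3+4, 3+3, 6+1, 11+0) = 11
r[6] = max(1+11, 3+6, 3+4, 6+3, 11+1, 15+0) = 15
r[7] = max(1+15, 3+11, 3+6, …, 15+1, 10+0) = 16
r[8] = max(1+16, 3+15, 3+11, …, 10+1, 17+0) = 18
r[9] = max(1+18, 3+16, 3+15, …, 17+1, 14+0) = 19
Maximum revenue is ¢19.
Now minimize piece count subject to staying optimal: for each k, pieces[k] = 1 + min over i with p[i]+r[k−i]=r[k] of pieces[k−i].
pieces[6] = 1
pieces[7] = 2
pieces[8] = 2
pieces[9] = 3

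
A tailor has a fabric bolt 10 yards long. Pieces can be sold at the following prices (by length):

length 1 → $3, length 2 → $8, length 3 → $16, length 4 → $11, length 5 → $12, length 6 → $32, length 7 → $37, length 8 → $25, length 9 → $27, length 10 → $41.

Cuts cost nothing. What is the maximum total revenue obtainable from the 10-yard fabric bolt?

Let R[k] be the best obtainable value from length k. For each k, try every first piece i and keep the best of price[i] + R[k−i].
R[1] = 3
R[2] = 8
R[3] = 16
R[4] = 19  (first piece 1, then R[3]=16)
R[5] = 24  (first piece 2, then R[3]=16)
R[6] = 32  (first piece 3, then R[3]=16)
R[7] = 37
R[8] = 40  (first piece 1, then R[7]=37)
R[9] = 48  (first piece 3, then R[6]=32)
R[10] = 53  (first piece 3, then R[7]=37)
One optimal cutting: 7 + 3 → $37 + $16 = $53.

53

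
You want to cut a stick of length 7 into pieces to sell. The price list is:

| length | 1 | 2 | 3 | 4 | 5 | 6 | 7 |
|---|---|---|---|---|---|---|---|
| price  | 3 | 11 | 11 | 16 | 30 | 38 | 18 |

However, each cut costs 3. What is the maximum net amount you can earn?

38

Let r[k] be the best obtainable value from length k. For each k, try every first piece i and keep the best of price[i] + r[k−i] minus the 3 cut fee when i<k.
r[1] = 3
r[2] = max(3+3-3, 11+0) = 11
r[3] = max(3+11-3, 11+3-3, 11+0) = 11
r[4] = max(3+11-3, 11+11-3, 11+3-3, 16+0) = 19
r[5] = max(3+19-3, 11+11-3, 11+11-3, 16+3-3, 30+0) = 30
r[6] = max(3+30-3, 11+19-3, 11+11-3, 16+11-3, 30+3-3, 38+0) = 38
r[7] = max(3+38-3, 11+30-3, 11+19-3, …, 38+3-3, 18+0) = 38
One optimal plan: pieces 6 + 1 (1 cut) → 41 − 3 = 38.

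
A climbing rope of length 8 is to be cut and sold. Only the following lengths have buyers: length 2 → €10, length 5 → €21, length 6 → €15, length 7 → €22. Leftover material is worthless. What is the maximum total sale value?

40

Build r[k] bottom-up: r[k] = max over allowed piece i of (p[i] + r[k−i]).
r[1] = 0
r[2] = 10
r[3] = 10
r[4] = 20  (first piece 2, then r[2]=10)
r[5] = max(10+10, 21+0) = 21
r[6] = max(10+20, 21+0, 15+0) = 30
r[7] = max(10+21, 21+10, 15+0, 22+0) = 31
r[8] = max(10+30, 21+10, 15+10, 22+0) = 40
One optimal cutting: 2 + 2 + 2 + 2 → €40.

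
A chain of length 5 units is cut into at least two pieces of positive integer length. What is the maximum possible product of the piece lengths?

6

Define m[k] = max over 1≤i<k of i · max(k−i, m[k−i]); the inner max lets the remainder stay uncut if that's better.
m[2] = 1·max(1,0) = 1·1 = 1
m[3] = 1·max(2,1) = 1·2 = 2
m[4] = 2·max(2,1) = 2·2 = 4
m[5] = 2·max(3,2) = 2·3 = 6
One optimal split: 3 + 2; product 3·2 = 6.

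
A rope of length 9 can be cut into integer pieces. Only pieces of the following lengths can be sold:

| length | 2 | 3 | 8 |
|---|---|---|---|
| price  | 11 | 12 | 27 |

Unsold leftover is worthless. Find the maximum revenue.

Consider every possible first cut. f[k] is the best of p[i]+f[k−i] over all sellable i≤k.
f[1] = 0
f[2] = 11
f[3] = 12
f[4] = 22  (first piece 2, then f[2]=11)
f[5] = 23  (first piece 2, then f[3]=12)
f[6] = 33  (first piece 2, then f[4]=22)
f[7] = 34  (first piece 2, then f[5]=23)
f[8] = 44  (first piece 2, then f[6]=33)
f[9] = 45  (first piece 2, then f[7]=34)
One optimal cutting: 3 + 2 + 2 + 2 → €45.

45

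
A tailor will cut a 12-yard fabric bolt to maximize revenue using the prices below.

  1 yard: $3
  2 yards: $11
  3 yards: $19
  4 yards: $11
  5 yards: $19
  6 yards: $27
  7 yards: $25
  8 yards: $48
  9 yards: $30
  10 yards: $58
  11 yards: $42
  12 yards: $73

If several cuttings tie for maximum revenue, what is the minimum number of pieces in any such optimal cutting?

4

Consider every possible first cut. r[k] is the best of p[i]+r[k−i] over all sellable i≤k.
r[1] = 3
r[2] = 11
r[3] = 19
r[4] = 22  (first piece 1, then r[3]=19)
r[5] = 30  (first piece 2, then r[3]=19)
r[6] = 38  (first piece 3, then r[3]=19)
r[7] = 41  (first piece 1, then r[6]=38)
r[8] = 49  (first piece 2, then r[6]=38)
r[9] = 57  (first piece 3, then r[6]=38)
r[10] = 60  (first piece 1, then r[9]=57)
r[11] = 68  (first piece 2, then r[9]=57)
r[12] = 76  (first piece 3, then r[9]=57)
Maximum revenue is $76.
Now minimize piece count subject to staying optimal: for each k, pieces[k] = 1 + min over i with p[i]+r[k−i]=r[k] of pieces[k−i].
pieces[9] = 3
pieces[10] = 4
pieces[11] = 4
pieces[12] = 4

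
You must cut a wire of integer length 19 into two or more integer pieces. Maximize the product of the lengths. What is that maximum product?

Fill P[k] for k=2..19: at each k try every first piece i and multiply by the better of (k−i) uncut or P[k−i].
P[2] = 1×max(1,0) = 1×1 = 1
P[3] = 1×max(2,1) = 1×2 = 2
P[4] = 2×max(2,1) = 2×2 = 4
P[5] = 2×max(3,2) = 2×3 = 6
P[6] = 3×max(3,2) = 3×3 = 9
P[7] = 2×max(5,6) = 2×6 = 12
P[8] = 2×max(6,9) = 2×9 = 18
P[9] = 3×max(6,9) = 3×9 = 27
P[10] = 2×max(8,18) = 2×18 = 36
P[11] = 2×max(9,27) = 2×27 = 54
P[12] = 3×max(9,27) = 3×27 = 81
P[13] = 2×max(11,54) = 2×54 = 108
P[14] = 2×max(12,81) = 2×81 = 162
P[15] = 3×max(12,81) = 3×81 = 243
P[16] = 2×max(14,162) = 2×162 = 324
P[17] = 2×max(15,243) = 2×243 = 486
P[18] = 3×max(15,243) = 3×243 = 729
P[19] = 2×max(17,486) = 2×486 = 972
One optimal split: 3 + 3 + 3 + 3 + 3 + 2 + 2; product 3×3×3×3×3×2×2 = 972.

972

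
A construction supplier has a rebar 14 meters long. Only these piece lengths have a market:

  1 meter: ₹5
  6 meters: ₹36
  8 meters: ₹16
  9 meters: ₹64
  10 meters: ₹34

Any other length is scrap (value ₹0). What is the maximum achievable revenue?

89

Let f[k] be the best obtainable value from length k. For each k, try every first piece i and keep the best of price[i] + f[k−i].
f[1] = 5
f[2] = 10  (first piece 1, then f[1]=5)
f[3] = 15  (first piece 1, then f[2]=10)
f[4] = 20  (first piece 1, then f[3]=15)
f[5] = 25  (first piece 1, then f[4]=20)
f[6] = max(5+25, 36+0) = 36
f[7] = max(5+36, 36+5) = 41
f[8] = max(5+41, 36+10, 16+0) = 46
f[9] = max(5+46, 36+15, 16+5, 64+0) = 64
f[10] = max(5+64, 36+20, 16+10, 64+5, 34+0) = 69
f[11] = max(5+69, 36+25, 16+15, 64+10, 34+5) = 74
f[12] = max(5+74, 36+36, 16+20, 64+15, 34+10) = 79
f[13] = max(5+79, 36+41, 16+25, 64+20, 34+15) = 84
f[14] = max(5+84, 36+46, 16+36, 64+25, 34+20) = 89
One optimal cutting: 9 + 1 + 1 + 1 + 1 + 1 → ₹89.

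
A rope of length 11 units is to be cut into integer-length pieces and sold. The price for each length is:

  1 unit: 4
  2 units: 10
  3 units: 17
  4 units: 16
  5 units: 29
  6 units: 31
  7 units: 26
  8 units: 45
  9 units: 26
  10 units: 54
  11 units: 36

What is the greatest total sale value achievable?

Build R[k] bottom-up: R[k] = max over allowed piece i of (p[i] + R[k−i]).
R[1] = 4
R[2] = 10
R[3] = 17
R[4] = 21  (first piece 1, then R[3]=17)
R[5] = 29
R[6] = 34  (first piece 3, then R[3]=17)
R[7] = 39  (first piece 2, then R[5]=29)
R[8] = 46  (first piece 3, then R[5]=29)
R[9] = 51  (first piece 3, then R[6]=34)
R[10] = 58  (first piece 5, then R[5]=29)
R[11] = 63  (first piece 3, then R[8]=46)
One optimal cutting: 5 + 3 + 3 → 29 + 17 + 17 = 63.

63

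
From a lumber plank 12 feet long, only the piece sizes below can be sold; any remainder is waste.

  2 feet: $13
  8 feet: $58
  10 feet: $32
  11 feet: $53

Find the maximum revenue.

84

Consider every possible first cut. best[k] is the best of p[i]+best[k−i] over all sellable i≤k.
best[1] = 0
best[2] = 13
best[3] = 13
best[4] = 26  (first piece 2, then best[2]=13)
best[5] = 26
best[6] = 39  (first piece 2, then best[4]=26)
best[7] = 39
best[8] = 58
best[9] = 58
best[10] = 71  (first piece 2, then best[8]=58)
best[11] = 71
best[12] = 84  (first piece 2, then best[10]=71)
One optimal cutting: 8 + 2 + 2 → $84.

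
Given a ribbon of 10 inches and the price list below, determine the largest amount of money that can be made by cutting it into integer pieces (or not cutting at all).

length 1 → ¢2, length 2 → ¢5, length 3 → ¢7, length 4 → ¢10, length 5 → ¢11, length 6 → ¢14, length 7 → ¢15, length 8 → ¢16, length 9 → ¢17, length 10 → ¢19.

Build R[k] bottom-up: R[k] = max over allowed piece i of (p[i] + R[k−i]).
R[1] = 2
R[2] = 5
R[3] = 7  (first piece 1, then R[2]=5)
R[4] = 10  (first piece 2, then R[2]=5)
R[5] = 12  (first piece 1, then R[4]=10)
R[6] = 15  (first piece 2, then R[4]=10)
R[7] = 17  (first piece 1, then R[6]=15)
R[8] = 20  (first piece 2, then R[6]=15)
R[9] = 22  (first piece 1, then R[8]=20)
R[10] = 25  (first piece 2, then R[8]=20)
One optimal cutting: 2 + 2 + 2 + 2 + 2 → ¢5 + ¢5 + ¢5 + ¢5 + ¢5 = ¢25.

25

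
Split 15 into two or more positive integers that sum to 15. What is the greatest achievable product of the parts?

Let m[k] be the best product for length k (with at least one cut). For each first piece i, the rest contributes max(k−i, m[k−i]).
m[2] = 1·max(1,0) = 1·1 = 1
m[3] = 1·max(2,1) = 1·2 = 2
m[4] = 2·max(2,1) = 2·2 = 4
m[5] = 2·max(3,2) = 2·3 = 6
m[6] = 3·max(3,2) = 3·3 = 9
m[7] = 2·max(5,6) = 2·6 = 12
m[8] = 2·max(6,9) = 2·9 = 18
m[9] = 3·max(6,9) = 3·9 = 27
m[10] = 2·max(8,18) = 2·18 = 36
m[11] = 2·max(9,27) = 2·27 = 54
m[12] = 3·max(9,27) = 3·27 = 81
m[13] = 2·max(11,54) = 2·54 = 108
m[14] = 2·max(12,81) = 2·81 = 162
m[15] = 3·max(12,81) = 3·81 = 243
One optimal split: 3 + 3 + 3 + 3 + 3; product 3·3·3·3·3 = 243.

243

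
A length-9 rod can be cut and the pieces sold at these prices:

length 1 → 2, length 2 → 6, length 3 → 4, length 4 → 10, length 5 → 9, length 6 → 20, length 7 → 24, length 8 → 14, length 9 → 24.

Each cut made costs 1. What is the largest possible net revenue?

Consider every possible first cut. v[k] is the best of p[i]+v[k−i] over all sellable i≤k, charging 1 whenever i<k.
v[1] = 2
v[2] = max(2+2-1, 6+0) = 6
v[3] = max(2+6-1, 6+2-1, 4+0) = 7
v[4] = max(2+7-1, 6+6-1, 4+2-1, 10+0) = 11
v[5] = max(2+11-1, 6+7-1, 4+6-1, 10+2-1, 9+0) = 12
v[6] = max(2+12-1, 6+11-1, 4+7-1, 10+6-1, 9+2-1, 20+0) = 20
v[7] = max(2+20-1, 6+12-1, 4+11-1, …, 20+2-1, 24+0) = 24
v[8] = max(2+24-1, 6+20-1, 4+12-1, …, 24+2-1, 14+0) = 25
v[9] = max(2+25-1, 6+24-1, 4+20-1, …, 14+2-1, 24+0) = 29
One optimal plan: pieces 7 + 2 (1 cut) → 30 − 1 = 29.

29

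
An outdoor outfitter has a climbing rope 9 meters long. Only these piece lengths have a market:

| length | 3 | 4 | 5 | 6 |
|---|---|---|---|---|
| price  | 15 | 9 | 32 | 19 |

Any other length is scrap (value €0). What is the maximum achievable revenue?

Let f[k] be the best obtainable value from length k. For each k, try every first piece i and keep the best of price[i] + f[k−i].
f[1] = 0
f[2] = 0
f[3] = 15
f[4] = max(15+0, 9+0) = 15
f[5] = max(15+0, 9+0, 32+0) = 32
f[6] = max(15+15, 9+0, 32+0, 19+0) = 32
f[7] = max(15+15, 9+15, 32+0, 19+0) = 32
f[8] = max(15+32, 9+15, 32+15, 19+0) = 47
f[9] = max(15+32, 9+32, 32+15, 19+15) = 47
One optimal cutting: pieces 5 + 3 with 1 meter of scrap → €47.

47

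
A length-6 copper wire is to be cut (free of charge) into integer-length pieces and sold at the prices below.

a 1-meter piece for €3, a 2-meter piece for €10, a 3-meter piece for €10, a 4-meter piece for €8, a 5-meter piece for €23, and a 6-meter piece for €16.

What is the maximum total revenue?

Build v[k] bottom-up: v[k] = max over allowed piece i of (p[i] + v[k−i]).
v[1] = 3
v[2] = max(3+3, 10+0) = 10
v[3] = max(3+10, 10+3, 10+0) = 13
v[4] = max(3+13, 10+10, 10+3, 8+0) = 20
v[5] = max(3+20, 10+13, 10+10, 8+3, 23+0) = 23
v[6] = max(3+23, 10+20, 10+13, 8+10, 23+3, 16+0) = 30
One optimal cutting: 2 + 2 + 2 → €10 + €10 + €10 = €30.

30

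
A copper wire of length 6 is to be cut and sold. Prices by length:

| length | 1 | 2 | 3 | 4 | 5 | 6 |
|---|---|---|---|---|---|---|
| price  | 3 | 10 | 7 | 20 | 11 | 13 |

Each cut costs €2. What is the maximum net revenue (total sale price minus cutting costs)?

28

Build r[k] bottom-up: r[k] = max over allowed piece i of (p[i] + r[k−i]) − 2 per cut.
r[1] = 3
r[2] = max(3+3-2, 10+0) = 10
r[3] = max(3+10-2, 10+3-2, 7+0) = 11
r[4] = max(3+11-2, 10+10-2, 7+3-2, 20+0) = 20
r[5] = max(3+20-2, 10+11-2, 7+10-2, 20+3-2, 11+0) = 21
r[6] = max(3+21-2, 10+20-2, 7+11-2, 20+10-2, 11+3-2, 13+0) = 28
One optimal plan: pieces 4 + 2 (1 cut) → €30 − €2 = €28.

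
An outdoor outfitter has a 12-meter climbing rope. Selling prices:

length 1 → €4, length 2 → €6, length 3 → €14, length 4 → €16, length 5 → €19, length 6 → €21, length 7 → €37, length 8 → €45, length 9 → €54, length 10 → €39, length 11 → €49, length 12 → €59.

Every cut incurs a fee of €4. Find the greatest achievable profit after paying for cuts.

Consider every possible first cut. net[k] is the best of p[i]+net[k−i] over all sellable i≤k, charging 4 whenever i<k.
net[1] = 4
net[2] = max(4+4-4, 6+0) = 6
net[3] = max(4+6-4, 6+4-4, 14+0) = 14
net[4] = max(4+14-4, 6+6-4, 14+4-4, 16+0) = 16
net[5] = max(4+16-4, 6+14-4, 14+6-4, 16+4-4, 19+0) = 19
net[6] = max(4+19-4, 6+16-4, 14+14-4, 16+6-4, 19+4-4, 21+0) = 24
net[7] = max(4+24-4, 6+19-4, 14+16-4, …, 21+4-4, 37+0) = 37
net[8] = max(4+37-4, 6+24-4, 14+19-4, …, 37+4-4, 45+0) = 45
net[9] = max(4+45-4, 6+37-4, 14+24-4, …, 45+4-4, 54+0) = 54
net[10] = max(4+54-4, 6+45-4, 14+37-4, …, 54+4-4, 39+0) = 54
net[11] = max(4+54-4, 6+54-4, 14+45-4, …, 39+4-4, 49+0) = 56
net[12] = max(4+56-4, 6+54-4, 14+54-4, …, 49+4-4, 59+0) = 64
One optimal plan: pieces 9 + 3 (1 cut) → €68 − €4 = €64.

64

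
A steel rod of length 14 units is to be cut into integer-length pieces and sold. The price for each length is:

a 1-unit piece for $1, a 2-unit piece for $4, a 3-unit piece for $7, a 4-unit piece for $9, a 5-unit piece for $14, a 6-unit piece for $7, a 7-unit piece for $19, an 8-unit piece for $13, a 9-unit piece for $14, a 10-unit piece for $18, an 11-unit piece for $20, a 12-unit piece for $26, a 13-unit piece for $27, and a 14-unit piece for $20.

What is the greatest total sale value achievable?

38

Consider every possible first cut. r[k] is the best of p[i]+r[k−i] over all sellable i≤k.
r[1] = 1
r[2] = max(1+1, 4+0) = 4
r[3] = max(1+4, 4+1, 7+0) = 7
r[4] = max(1+7, 4+4, 7+1, 9+0) = 9
r[5] = max(1+9, 4+7, 7+4, 9+1, 14+0) = 14
r[6] = max(1+14, 4+9, 7+7, 9+4, 14+1, 7+0) = 15
r[7] = max(1+15, 4+14, 7+9, …, 7+1, 19+0) = 19
r[8] = max(1+19, 4+15, 7+14, …, 19+1, 13+0) = 21
r[9] = max(1+21, 4+19, 7+15, …, 13+1, 14+0) = 23
r[10] = max(1+23, 4+21, 7+19, …, 14+1, 18+0) = 28
r[11] = max(1+28, 4+23, 7+21, …, 18+1, 20+0) = 29
r[12] = max(1+29, 4+28, 7+23, …, 20+1, 26+0) = 33
r[13] = max(1+33, 4+29, 7+28, …, 26+1, 27+0) = 35
r[14] = max(1+35, 4+33, 7+29, …, 27+1, 20+0) = 38
One optimal cutting: 7 + 7 → $19 + $19 = $38.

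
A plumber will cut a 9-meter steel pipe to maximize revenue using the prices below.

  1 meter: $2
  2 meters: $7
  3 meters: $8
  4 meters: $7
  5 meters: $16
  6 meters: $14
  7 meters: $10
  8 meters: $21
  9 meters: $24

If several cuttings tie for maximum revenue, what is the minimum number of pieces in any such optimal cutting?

Let r[k] be the best obtainable value from length k. For each k, try every first piece i and keep the best of price[i] + r[k−i].
r[1] = 2
r[2] = 7
r[3] = 9  (first piece 1, then r[2]=7)
r[4] = 14  (first piece 2, then r[2]=7)
r[5] = 16  (first piece 1, then r[4]=14)
r[6] = 21  (first piece 2, then r[4]=14)
r[7] = 23  (first piece 1, then r[6]=21)
r[8] = 28  (first piece 2, then r[6]=21)
r[9] = 30  (first piece 1, then r[8]=28)
Maximum revenue is $30.
Now minimize piece count subject to staying optimal: for each k, pieces[k] = 1 + min over i with p[i]+r[k−i]=r[k] of pieces[k−i].
pieces[6] = 3
pieces[7] = 2
pieces[8] = 4
pieces[9] = 3

3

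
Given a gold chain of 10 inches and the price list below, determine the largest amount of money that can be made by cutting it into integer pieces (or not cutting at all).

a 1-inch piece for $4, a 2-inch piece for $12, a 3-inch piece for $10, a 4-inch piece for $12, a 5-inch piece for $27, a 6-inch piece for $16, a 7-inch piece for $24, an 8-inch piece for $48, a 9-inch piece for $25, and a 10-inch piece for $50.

Let R[k] be the best obtainable value from length k. For each k, try every first piece i and keep the best of price[i] + R[k−i].
R[1] = 4
R[2] = 12
R[3] = 16  (first piece 1, then R[2]=12)
R[4] = 24  (first piece 2, then R[2]=12)
R[5] = 28  (first piece 1, then R[4]=24)
R[6] = 36  (first piece 2, then R[4]=24)
R[7] = 40  (first piece 1, then R[6]=36)
R[8] = 48  (first piece 2, then R[6]=36)
R[9] = 52  (first piece 1, then R[8]=48)
R[10] = 60  (first piece 2, then R[8]=48)
One optimal cutting: 2 + 2 + 2 + 2 + 2 → $12 + $12 + $12 + $12 + $12 = $60.

60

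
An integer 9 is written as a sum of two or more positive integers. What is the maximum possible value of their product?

27

Define m[k] = max over 1≤i<k of i · max(k−i, m[k−i]); the inner max lets the remainder stay uncut if that's better.
Small cases: m[2]=1, m[3]=2, m[4]=4.
m[5] = 2·max(3,2) = 2·3 = 6
m[6] = 3·max(3,2) = 3·3 = 9
m[7] = 2·max(5,6) = 2·6 = 12
m[8] = 2·max(6,9) = 2·9 = 18
m[9] = 3·max(6,9) = 3·9 = 27
One optimal split: 3 + 3 + 3; product 3·3·3 = 27.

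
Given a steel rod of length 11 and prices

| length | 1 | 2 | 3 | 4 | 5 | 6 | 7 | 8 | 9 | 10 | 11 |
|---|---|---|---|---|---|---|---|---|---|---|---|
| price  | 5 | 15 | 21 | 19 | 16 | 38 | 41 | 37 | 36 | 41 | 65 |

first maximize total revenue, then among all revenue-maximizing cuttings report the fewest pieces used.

Consider every possible first cut. r[k] is the best of p[i]+r[k−i] over all sellable i≤k.
r[1] = 5
r[2] = 15
r[3] = 21
r[4] = 30  (first piece 2, then r[2]=15)
r[5] = 36  (first piece 2, then r[3]=21)
r[6] = 45  (first piece 2, then r[4]=30)
r[7] = 51  (first piece 2, then r[5]=36)
r[8] = 60  (first piece 2, then r[6]=45)
r[9] = 66  (first piece 2, then r[7]=51)
r[10] = 75  (first piece 2, then r[8]=60)
r[11] = 81  (first piece 2, then r[9]=66)
Maximum revenue is $81.
Now minimize piece count subject to staying optimal: for each k, pieces[k] = 1 + min over i with p[i]+r[k−i]=r[k] of pieces[k−i].
pieces[8] = 4
pieces[9] = 4
pieces[10] = 5
pieces[11] = 5

5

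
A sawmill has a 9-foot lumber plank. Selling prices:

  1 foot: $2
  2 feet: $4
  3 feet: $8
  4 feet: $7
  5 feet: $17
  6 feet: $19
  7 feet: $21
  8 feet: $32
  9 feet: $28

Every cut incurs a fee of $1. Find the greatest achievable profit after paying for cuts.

Let net[k] be the best obtainable value from length k. For each k, try every first piece i and keep the best of price[i] + net[k−i] minus the 1 cut fee when i<k.
net[1] = 2
net[2] = max(2+2-1, 4+0) = 4
net[3] = max(2+4-1, 4+2-1, 8+0) = 8
net[4] = max(2+8-1, 4+4-1, 8+2-1, 7+0) = 9
net[5] = max(2+9-1, 4+8-1, 8+4-1, 7+2-1, 17+0) = 17
net[6] = max(2+17-1, 4+9-1, 8+8-1, 7+4-1, 17+2-1, 19+0) = 19
net[7] = max(2+19-1, 4+17-1, 8+9-1, …, 19+2-1, 21+0) = 21
net[8] = max(2+21-1, 4+19-1, 8+17-1, …, 21+2-1, 32+0) = 32
net[9] = max(2+32-1, 4+21-1, 8+19-1, …, 32+2-1, 28+0) = 33
One optimal plan: pieces 8 + 1 (1 cut) → $34 − $1 = $33.

33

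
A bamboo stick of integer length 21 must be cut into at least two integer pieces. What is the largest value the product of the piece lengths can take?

Define P[k] = max over 1≤i<k of i · max(k−i, P[k−i]); the inner max lets the remainder stay uncut if that's better.
P[2] = 1*max(1,0) = 1*1 = 1
P[3] = max(1*2, 2*1) = 2
P[4] = max(1*3, 2*2, 3*1) = 4
P[5] = max(1*4, 2*3, 3*2, 4*1) = 6
P[6] = max(1*6, 2*4, 3*3, 4*2, 5*1) = 9
P[7] = max(1*9, 2*6, 3*4, 4*3, 5*2, 6*1) = 12
P[8] = max(1*12, 2*9, 3*6, …, 6*2, 7*1) = 18
P[9] = max(1*18, 2*12, 3*9, …, 7*2, 8*1) = 27
P[10] = max(1*27, 2*18, 3*12, …, 8*2, 9*1) = 36
P[11] = max(1*36, 2*27, 3*18, …, 9*2, 10*1) = 54
P[12] = max(1*54, 2*36, 3*27, …, 10*2, 11*1) = 81
P[13] = max(1*81, 2*54, 3*36, …, 11*2, 12*1) = 108
P[14] = max(1*108, 2*81, 3*54, …, 12*2, 13*1) = 162
P[15] = max(1*162, 2*108, 3*81, …, 13*2, 14*1) = 243
P[16] = max(1*243, 2*162, 3*108, …, 14*2, 15*1) = 324
P[17] = max(1*324, 2*243, 3*162, …, 15*2, 16*1) = 486
P[18] = max(1*486, 2*324, 3*243, …, 16*2, 17*1) = 729
P[19] = max(1*729, 2*486, 3*324, …, 17*2, 18*1) = 972
P[20] = max(1*972, 2*729, 3*486, …, 18*2, 19*1) = 1458
P[21] = max(1*1458, 2*972, 3*729, …, 19*2, 20*1) = 2187
One optimal split: 3 + 3 + 3 + 3 + 3 + 3 + 3; product 3*3*3*3*3*3*3 = 2187.

2187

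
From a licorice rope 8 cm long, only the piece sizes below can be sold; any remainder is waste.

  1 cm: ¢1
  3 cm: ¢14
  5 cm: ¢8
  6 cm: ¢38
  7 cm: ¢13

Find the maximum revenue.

Consider every possible first cut. best[k] is the best of p[i]+best[k−i] over all sellable i≤k.
best[1] = 1
best[2] = 2  (first piece 1, then best[1]=1)
best[3] = 14
best[4] = 15  (first piece 1, then best[3]=14)
best[5] = 16  (first piece 1, then best[4]=15)
best[6] = 38
best[7] = 39  (first piece 1, then best[6]=38)
best[8] = 40  (first piece 1, then best[7]=39)
One optimal cutting: 6 + 1 + 1 → ¢40.

40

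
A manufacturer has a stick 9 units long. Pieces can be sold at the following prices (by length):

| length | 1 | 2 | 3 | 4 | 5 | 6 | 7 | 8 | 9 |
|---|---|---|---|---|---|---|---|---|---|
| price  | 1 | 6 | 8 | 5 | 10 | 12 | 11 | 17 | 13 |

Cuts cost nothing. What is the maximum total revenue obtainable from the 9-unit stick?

26

Let R[k] be the best obtainable value from length k. For each k, try every first piece i and keep the best of price[i] + R[k−i].
R[1] = 1
R[2] = 6
R[3] = 8
R[4] = 12  (first piece 2, then R[2]=6)
R[5] = 14  (first piece 2, then R[3]=8)
R[6] = 18  (first piece 2, then R[4]=12)
R[7] = 20  (first piece 2, then R[5]=14)
R[8] = 24  (first piece 2, then R[6]=18)
R[9] = 26  (first piece 2, then R[7]=20)
One optimal cutting: 3 + 2 + 2 + 2 → €8 + €6 + €6 + €6 = €26.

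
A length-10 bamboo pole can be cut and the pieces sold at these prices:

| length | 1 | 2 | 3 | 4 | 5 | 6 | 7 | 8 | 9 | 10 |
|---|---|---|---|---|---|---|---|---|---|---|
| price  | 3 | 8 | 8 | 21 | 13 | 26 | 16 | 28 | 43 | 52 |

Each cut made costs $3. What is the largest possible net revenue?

52

Let r[k] be the best obtainable value from length k. For each k, try every first piece i and keep the best of price[i] + r[k−i] minus the 3 cut fee when i<k.
r[1] = 3
r[2] = 8
r[3] = 8  (first piece 1, then r[2]=8)
r[4] = 21
r[5] = 21  (first piece 1, then r[4]=21)
r[6] = 26  (first piece 2, then r[4]=21)
r[7] = 26  (first piece 1, then r[6]=26)
r[8] = 39  (first piece 4, then r[4]=21)
r[9] = 43
r[10] = 52
Best is to make no cuts and sell whole for $52.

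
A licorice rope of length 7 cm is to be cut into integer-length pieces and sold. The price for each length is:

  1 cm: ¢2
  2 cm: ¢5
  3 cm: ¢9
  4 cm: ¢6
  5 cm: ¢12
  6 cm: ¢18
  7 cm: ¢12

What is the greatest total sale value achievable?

Consider every possible first cut. v[k] is the best of p[i]+v[k−i] over all sellable i≤k.
v[1] = 2
v[2] = 5
v[3] = 9
v[4] = 11  (first piece 1, then v[3]=9)
v[5] = 14  (first piece 2, then v[3]=9)
v[6] = 18  (first piece 3, then v[3]=9)
v[7] = 20  (first piece 1, then v[6]=18)
One optimal cutting: 3 + 3 + 1 → ¢9 + ¢9 + ¢2 = ¢20.

20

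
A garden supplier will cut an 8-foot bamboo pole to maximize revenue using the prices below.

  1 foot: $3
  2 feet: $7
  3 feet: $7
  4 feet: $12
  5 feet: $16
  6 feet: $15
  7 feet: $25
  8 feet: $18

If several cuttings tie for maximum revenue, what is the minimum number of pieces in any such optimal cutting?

2

Consider every possible first cut. r[k] is the best of p[i]+r[k−i] over all sellable i≤k.
r[1] = 3
r[2] = max(3+3, 7+0) = 7
r[3] = max(3+7, 7+3, 7+0) = 10
r[4] = max(3+10, 7+7, 7+3, 12+0) = 14
r[5] = max(3+14, 7+10, 7+7, 12+3, 16+0) = 17
r[6] = max(3+17, 7+14, 7+10, 12+7, 16+3, 15+0) = 21
r[7] = max(3+21, 7+17, 7+14, …, 15+3, 25+0) = 25
r[8] = max(3+25, 7+21, 7+17, …, 25+3, 18+0) = 28
Maximum revenue is $28.
Now minimize piece count subject to staying optimal: for each k, pieces[k] = 1 + min over i with p[i]+r[k−i]=r[k] of pieces[k−i].
pieces[5] = 3
pieces[6] = 3
pieces[7] = 1
pieces[8] = 2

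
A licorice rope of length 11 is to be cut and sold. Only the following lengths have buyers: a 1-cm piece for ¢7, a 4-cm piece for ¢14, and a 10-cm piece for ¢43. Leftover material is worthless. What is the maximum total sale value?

77

Build best[k] bottom-up: best[k] = max over allowed piece i of (p[i] + best[k−i]).
best[1] = 7
best[2] = 14  (first piece 1, then best[1]=7)
best[3] = 21  (first piece 1, then best[2]=14)
best[4] = 28  (first piece 1, then best[3]=21)
best[5] = 35  (first piece 1, then best[4]=28)
best[6] = 42  (first piece 1, then best[5]=35)
best[7] = 49  (first piece 1, then best[6]=42)
best[8] = 56  (first piece 1, then best[7]=49)
best[9] = 63  (first piece 1, then best[8]=56)
best[10] = 70  (first piece 1, then best[9]=63)
best[11] = 77  (first piece 1, then best[10]=70)
One optimal cutting: 1 + 1 + 1 + 1 + 1 + 1 + 1 + 1 + 1 + 1 + 1 → ¢77.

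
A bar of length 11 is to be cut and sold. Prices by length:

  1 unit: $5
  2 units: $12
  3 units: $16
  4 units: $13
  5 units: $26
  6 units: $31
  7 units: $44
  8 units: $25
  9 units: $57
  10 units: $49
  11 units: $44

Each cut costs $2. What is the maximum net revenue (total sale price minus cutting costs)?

67

Consider every possible first cut. v[k] is the best of p[i]+v[k−i] over all sellable i≤k, charging 2 whenever i<k.
v[1] = 5
v[2] = 12
v[3] = 16
v[4] = 22  (first piece 2, then v[2]=12)
v[5] = 26  (first piece 2, then v[3]=16)
v[6] = 32  (first piece 2, then v[4]=22)
v[7] = 44
v[8] = 47  (first piece 1, then v[7]=44)
v[9] = 57
v[10] = 60  (first piece 1, then v[9]=57)
v[11] = 67  (first piece 2, then v[9]=57)
One optimal plan: pieces 9 + 2 (1 cut) → $69 − $2 = $67.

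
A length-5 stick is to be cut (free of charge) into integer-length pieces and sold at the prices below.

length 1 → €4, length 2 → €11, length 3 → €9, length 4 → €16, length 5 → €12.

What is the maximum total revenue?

26

Consider every possible first cut. v[k] is the best of p[i]+v[k−i] over all sellable i≤k.
v[1] = 4
v[2] = max(4+4, 11+0) = 11
v[3] = max(4+11, 11+4, 9+0) = 15
v[4] = max(4+15, 11+11, 9+4, 16+0) = 22
v[5] = max(4+22, 11+15, 9+11, 16+4, 12+0) = 26
One optimal cutting: 2 + 2 + 1 → €11 + €11 + €4 = €26.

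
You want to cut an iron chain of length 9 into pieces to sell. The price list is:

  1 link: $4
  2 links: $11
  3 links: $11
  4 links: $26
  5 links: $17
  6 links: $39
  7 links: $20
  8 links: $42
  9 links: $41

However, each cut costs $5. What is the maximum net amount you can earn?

Let net[k] be the best obtainable value from length k. For each k, try every first piece i and keep the best of price[i] + net[k−i] minus the 5 cut fee when i<k.
net[1] = 4
net[2] = max(4+4-5, 11+0) = 11
net[3] = max(4+11-5, 11+4-5, 11+0) = 11
net[4] = max(4+11-5, 11+11-5, 11+4-5, 26+0) = 26
net[5] = max(4+26-5, 11+11-5, 11+11-5, 26+4-5, 17+0) = 25
net[6] = max(4+25-5, 11+26-5, 11+11-5, 26+11-5, 17+4-5, 39+0) = 39
net[7] = max(4+39-5, 11+25-5, 11+26-5, …, 39+4-5, 20+0) = 38
net[8] = max(4+38-5, 11+39-5, 11+25-5, …, 20+4-5, 42+0) = 47
net[9] = max(4+47-5, 11+38-5, 11+39-5, …, 42+4-5, 41+0) = 46
One optimal plan: pieces 4 + 4 + 1 (2 cuts) → $56 − $10 = $46.

46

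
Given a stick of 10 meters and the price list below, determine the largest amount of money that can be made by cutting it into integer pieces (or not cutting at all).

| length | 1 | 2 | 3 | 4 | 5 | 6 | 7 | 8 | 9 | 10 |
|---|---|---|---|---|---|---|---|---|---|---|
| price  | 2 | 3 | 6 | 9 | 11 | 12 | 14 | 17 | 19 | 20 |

Consider every possible first cut. v[k] is the best of p[i]+v[k−i] over all sellable i≤k.
v[1] = 2
v[2] = 4  (first piece 1, then v[1]=2)
v[3] = 6  (first piece 1, then v[2]=4)
v[4] = 9
v[5] = 11  (first piece 1, then v[4]=9)
v[6] = 13  (first piece 1, then v[5]=11)
v[7] = 15  (first piece 1, then v[6]=13)
v[8] = 18  (first piece 4, then v[4]=9)
v[9] = 20  (first piece 1, then v[8]=18)
v[10] = 22  (first piece 1, then v[9]=20)
One optimal cutting: 4 + 4 + 1 + 1 → €9 + €9 + €2 + €2 = €22.

22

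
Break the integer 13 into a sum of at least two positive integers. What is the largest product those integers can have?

108

Define g[k] = max over 1≤i<k of i · max(k−i, g[k−i]); the inner max lets the remainder stay uncut if that's better.
g[2] = 1·max(1,0) = 1·1 = 1
g[3] = 1·max(2,1) = 1·2 = 2
g[4] = 2·max(2,1) = 2·2 = 4
g[5] = 2·max(3,2) = 2·3 = 6
g[6] = 3·max(3,2) = 3·3 = 9
g[7] = 2·max(5,6) = 2·6 = 12
g[8] = 2·max(6,9) = 2·9 = 18
g[9] = 3·max(6,9) = 3·9 = 27
g[10] = 2·max(8,18) = 2·18 = 36
g[11] = 2·max(9,27) = 2·27 = 54
g[12] = 3·max(9,27) = 3·27 = 81
g[13] = 2·max(11,54) = 2·54 = 108
One optimal split: 3 + 3 + 3 + 2 + 2; product 3·3·3·2·2 = 108.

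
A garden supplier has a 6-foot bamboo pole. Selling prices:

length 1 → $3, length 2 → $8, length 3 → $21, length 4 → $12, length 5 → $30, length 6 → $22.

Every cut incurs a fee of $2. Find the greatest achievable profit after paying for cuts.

Let net[k] be the best obtainable value from length k. For each k, try every first piece i and keep the best of price[i] + net[k−i] minus the 2 cut fee when i<k.
net[1] = 3
net[2] = 8
net[3] = 21
net[4] = 22  (first piece 1, then net[3]=21)
net[5] = 30
net[6] = 40  (first piece 3, then net[3]=21)
One optimal plan: pieces 3 + 3 (1 cut) → $42 − $2 = $40.

40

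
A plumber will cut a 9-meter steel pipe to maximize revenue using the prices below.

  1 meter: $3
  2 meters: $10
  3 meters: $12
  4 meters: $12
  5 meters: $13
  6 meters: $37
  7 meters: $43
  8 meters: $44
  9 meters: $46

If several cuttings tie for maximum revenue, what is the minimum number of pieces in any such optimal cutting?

Let r[k] be the best obtainable value from length k. For each k, try every first piece i and keep the best of price[i] + r[k−i].
r[1] = 3
r[2] = 10
r[3] = 13  (first piece 1, then r[2]=10)
r[4] = 20  (first piece 2, then r[2]=10)
r[5] = 23  (first piece 1, then r[4]=20)
r[6] = 37
r[7] = 43
r[8] = 47  (first piece 2, then r[6]=37)
r[9] = 53  (first piece 2, then r[7]=43)
Maximum revenue is $53.
Now minimize piece count subject to staying optimal: for each k, pieces[k] = 1 + min over i with p[i]+r[k−i]=r[k] of pieces[k−i].
pieces[6] = 1
pieces[7] = 1
pieces[8] = 2
pieces[9] = 2

2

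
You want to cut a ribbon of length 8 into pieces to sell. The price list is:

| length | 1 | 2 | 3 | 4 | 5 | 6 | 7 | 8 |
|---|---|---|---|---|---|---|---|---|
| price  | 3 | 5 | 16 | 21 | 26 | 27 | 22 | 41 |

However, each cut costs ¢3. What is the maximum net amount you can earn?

Let r[k] be the best obtainable value from length k. For each k, try every first piece i and keep the best of price[i] + r[k−i] minus the 3 cut fee when i<k.
r[1] = 3
r[2] = max(3+3-3, 5+0) = 5
r[3] = max(3+5-3, 5+3-3, 16+0) = 16
r[4] = max(3+16-3, 5+5-3, 16+3-3, 21+0) = 21
r[5] = max(3+21-3, 5+16-3, 16+5-3, 21+3-3, 26+0) = 26
r[6] = max(3+26-3, 5+21-3, 16+16-3, 21+5-3, 26+3-3, 27+0) = 29
r[7] = max(3+29-3, 5+26-3, 16+21-3, …, 27+3-3, 22+0) = 34
r[8] = max(3+34-3, 5+29-3, 16+26-3, …, 22+3-3, 41+0) = 41
Best is to make no cuts and sell whole for ¢41.

41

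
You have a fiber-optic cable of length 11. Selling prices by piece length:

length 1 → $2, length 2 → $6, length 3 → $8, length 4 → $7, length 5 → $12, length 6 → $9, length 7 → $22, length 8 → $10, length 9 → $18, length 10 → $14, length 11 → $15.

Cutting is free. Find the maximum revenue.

34

Build r[k] bottom-up: r[k] = max over allowed piece i of (p[i] + r[k−i]).
r[1] = 2
r[2] = 6
r[3] = 8  (first piece 1, then r[2]=6)
r[4] = 12  (first piece 2, then r[2]=6)
r[5] = 14  (first piece 1, then r[4]=12)
r[6] = 18  (first piece 2, then r[4]=12)
r[7] = 22
r[8] = 24  (first piece 1, then r[7]=22)
r[9] = 28  (first piece 2, then r[7]=22)
r[10] = 30  (first piece 1, then r[9]=28)
r[11] = 34  (first piece 2, then r[9]=28)
One optimal cutting: 7 + 2 + 2 → $22 + $6 + $6 = $34.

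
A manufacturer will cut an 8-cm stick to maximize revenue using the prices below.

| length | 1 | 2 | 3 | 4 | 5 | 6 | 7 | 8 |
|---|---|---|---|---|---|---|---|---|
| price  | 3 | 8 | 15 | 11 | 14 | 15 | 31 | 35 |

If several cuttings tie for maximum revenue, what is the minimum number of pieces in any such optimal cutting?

3

Let r[k] be the best obtainable value from length k. For each k, try every first piece i and keep the best of price[i] + r[k−i].
r[1] = 3
r[2] = max(3+3, 8+0) = 8
r[3] = max(3+8, 8+3, 15+0) = 15
r[4] = max(3+15, 8+8, 15+3, 11+0) = 18
r[5] = max(3+18, 8+15, 15+8, 11+3, 14+0) = 23
r[6] = max(3+23, 8+18, 15+15, 11+8, 14+3, 15+0) = 30
r[7] = max(3+30, 8+23, 15+18, …, 15+3, 31+0) = 33
r[8] = max(3+33, 8+30, 15+23, …, 31+3, 35+0) = 38
Maximum revenue is 38.
Now minimize piece count subject to staying optimal: for each k, pieces[k] = 1 + min over i with p[i]+r[k−i]=r[k] of pieces[k−i].
pieces[5] = 2
pieces[6] = 2
pieces[7] = 3
pieces[8] = 3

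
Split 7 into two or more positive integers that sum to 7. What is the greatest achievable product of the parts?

Define g[k] = max over 1≤i<k of i · max(k−i, g[k−i]); the inner max lets the remainder stay uncut if that's better.
g[2] = 1*max(1,0) = 1*1 = 1
g[3] = max(1*2, 2*1) = 2
g[4] = max(1*3, 2*2, 3*1) = 4
g[5] = max(1*4, 2*3, 3*2, 4*1) = 6
g[6] = max(1*6, 2*4, 3*3, 4*2, 5*1) = 9
g[7] = max(1*9, 2*6, 3*4, 4*3, 5*2, 6*1) = 12
One optimal split: 3 + 2 + 2; product 3*2*2 = 12.

12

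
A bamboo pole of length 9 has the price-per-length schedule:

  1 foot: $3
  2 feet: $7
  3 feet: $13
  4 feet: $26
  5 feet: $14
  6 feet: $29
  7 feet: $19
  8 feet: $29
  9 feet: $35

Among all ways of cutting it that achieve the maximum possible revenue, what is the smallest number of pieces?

Build r[k] bottom-up: r[k] = max over allowed piece i of (p[i] + r[k−i]).
r[1] = 3
r[2] = max(3+3, 7+0) = 7
r[3] = max(3+7, 7+3, 13+0) = 13
r[4] = max(3+13, 7+7, 13+3, 26+0) = 26
r[5] = max(3+26, 7+13, 13+7, 26+3, 14+0) = 29
r[6] = max(3+29, 7+26, 13+13, 26+7, 14+3, 29+0) = 33
r[7] = max(3+33, 7+29, 13+26, …, 29+3, 19+0) = 39
r[8] = max(3+39, 7+33, 13+29, …, 19+3, 29+0) = 52
r[9] = max(3+52, 7+39, 13+33, …, 29+3, 35+0) = 55
Maximum revenue is $55.
Now minimize piece count subject to staying optimal: for each k, pieces[k] = 1 + min over i with p[i]+r[k−i]=r[k] of pieces[k−i].
pieces[6] = 2
pieces[7] = 2
pieces[8] = 2
pieces[9] = 3

3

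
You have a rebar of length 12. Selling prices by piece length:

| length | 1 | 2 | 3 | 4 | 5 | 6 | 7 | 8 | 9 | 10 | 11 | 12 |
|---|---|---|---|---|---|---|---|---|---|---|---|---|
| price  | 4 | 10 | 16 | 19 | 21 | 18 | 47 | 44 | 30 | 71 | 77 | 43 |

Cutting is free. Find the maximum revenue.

Consider every possible first cut. R[k] is the best of p[i]+R[k−i] over all sellable i≤k.
R[1] = 4
R[2] = max(4+4, 10+0) = 10
R[3] = max(4+10, 10+4, 16+0) = 16
R[4] = max(4+16, 10+10, 16+4, 19+0) = 20
R[5] = max(4+20, 10+16, 16+10, 19+4, 21+0) = 26
R[6] = max(4+26, 10+20, 16+16, 19+10, 21+4, 18+0) = 32
R[7] = max(4+32, 10+26, 16+20, …, 18+4, 47+0) = 47
R[8] = max(4+47, 10+32, 16+26, …, 47+4, 44+0) = 51
R[9] = max(4+51, 10+47, 16+32, …, 44+4, 30+0) = 57
R[10] = max(4+57, 10+51, 16+47, …, 30+4, 71+0) = 71
R[11] = max(4+71, 10+57, 16+51, …, 71+4, 77+0) = 77
R[12] = max(4+77, 10+71, 16+57, …, 77+4, 43+0) = 81
One optimal cutting: 11 + 1 → ₹77 + ₹4 = ₹81.

81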